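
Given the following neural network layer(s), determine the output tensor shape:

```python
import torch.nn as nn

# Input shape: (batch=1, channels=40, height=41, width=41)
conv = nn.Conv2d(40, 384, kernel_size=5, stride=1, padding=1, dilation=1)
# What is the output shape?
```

Input: (1, 40, 41, 41) -> Output: (1, 384, 39, 39)

Answer: (1, 384, 39, 39)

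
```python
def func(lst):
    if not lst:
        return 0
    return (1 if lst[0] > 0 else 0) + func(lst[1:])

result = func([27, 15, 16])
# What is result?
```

Count of positive elements in [27, 15, 16] = 3

Answer: 3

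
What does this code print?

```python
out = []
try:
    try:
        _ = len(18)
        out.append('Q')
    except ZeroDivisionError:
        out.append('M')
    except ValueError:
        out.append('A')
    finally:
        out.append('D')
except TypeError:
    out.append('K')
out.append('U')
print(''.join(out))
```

Execution trace: 'D' (finally) → 'K' (outer except TypeError) → 'U' (after the try/except). Output: DKU

Answer: DKU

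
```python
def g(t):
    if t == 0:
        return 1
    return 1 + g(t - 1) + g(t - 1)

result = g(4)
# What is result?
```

g(t) = 1 + 2·g(t-1), g(0)=1. Closed form: (1+1)·2^4 - 1 = 31.

Answer: 31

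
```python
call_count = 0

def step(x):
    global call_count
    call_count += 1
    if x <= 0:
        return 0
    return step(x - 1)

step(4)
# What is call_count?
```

Linear recursion stepping by 1: 5 calls from x=4 down to ≤0.

Answer: 5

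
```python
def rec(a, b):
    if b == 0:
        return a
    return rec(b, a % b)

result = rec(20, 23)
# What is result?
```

rec(20, 23) -> rec(23, 20) -> rec(20, 3) -> rec(3, 2) -> rec(2, 1) -> rec(1, 0) -> 1

Answer: 1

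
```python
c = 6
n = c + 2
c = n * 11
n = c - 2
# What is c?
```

Trace:
`c = 6` → c = 6
`n = c + 2` → n = 8
`c = n * 11` → c = 88
`n = c - 2` → n = 86
So c = 88

Answer: 88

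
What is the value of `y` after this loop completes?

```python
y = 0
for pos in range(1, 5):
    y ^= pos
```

XOR of 1 to 4
`y` takes the values: 0 → 1 → 3 → 0 → 4

Answer: 4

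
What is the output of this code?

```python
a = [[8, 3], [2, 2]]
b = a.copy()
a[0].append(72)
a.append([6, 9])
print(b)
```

Key concept: shallow copy with nested lists.
Step by step:
`a = [[8, 3], [2, 2]]` → a = [[8, 3], [2, 2]]
`b = a.copy()` → b = [[8, 3], [2, 2]]
`a[0].append(72)` → a = [[8, 3, 72], [2, 2]]; b = [[8, 3, 72], [2, 2]]
`a.append([6, 9])` → a = [[8, 3, 72], [2, 2], [6, 9]]
`print(b)` → prints [[8, 3, 72], [2, 2]]

Answer: [[8, 3, 72], [2, 2]]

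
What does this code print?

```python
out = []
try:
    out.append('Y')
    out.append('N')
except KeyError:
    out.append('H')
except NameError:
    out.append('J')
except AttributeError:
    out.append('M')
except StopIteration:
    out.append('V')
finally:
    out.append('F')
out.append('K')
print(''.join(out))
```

Execution trace: 'Y' (try body) → 'N' (try body, no exception) → 'F' (finally) → 'K' (after the try/except). Output: YNFK

Answer: YNFK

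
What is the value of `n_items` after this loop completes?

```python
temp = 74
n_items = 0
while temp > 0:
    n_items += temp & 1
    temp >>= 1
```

Count set bits in 74 (binary: 0b1001010)
`n_items` takes the values: 0 → 1 → 2 → 3

Answer: 3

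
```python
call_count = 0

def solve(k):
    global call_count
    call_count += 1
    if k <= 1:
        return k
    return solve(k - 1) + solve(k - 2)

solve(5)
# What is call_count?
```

Calls(k) = 1 + Calls(k-1) + Calls(k-2); Calls(0)=Calls(1)=1. For k=5 this gives 15.

Answer: 15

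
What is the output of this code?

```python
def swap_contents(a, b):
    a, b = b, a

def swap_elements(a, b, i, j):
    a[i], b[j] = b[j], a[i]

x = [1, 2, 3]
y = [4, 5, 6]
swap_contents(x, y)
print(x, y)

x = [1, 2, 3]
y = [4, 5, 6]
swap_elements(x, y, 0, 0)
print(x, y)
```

Key concept: parameter rebinding vs mutation.
Step by step:
`x = [1, 2, 3]` → x = [1, 2, 3]
`y = [4, 5, 6]` → y = [4, 5, 6]
`swap_contents(x, y)` → no visible change to tracked variables
`print(x, y)` → prints [1, 2, 3] [4, 5, 6]
`x = [1, 2, 3]` → x = [1, 2, 3]
`y = [4, 5, 6]` → y = [4, 5, 6]
`swap_elements(x, y, 0, 0)` → x = [4, 2, 3]; y = [1, 5, 6]
`print(x, y)` → prints [4, 2, 3] [1, 5, 6]

Answer:
[1, 2, 3] [4, 5, 6]
[4, 2, 3] [1, 5, 6]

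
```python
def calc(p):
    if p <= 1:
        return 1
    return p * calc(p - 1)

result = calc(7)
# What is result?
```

calc(7) = 7 * 6 * 5 * 4 * 3 * 2 * 1 = 5040

Answer: 5040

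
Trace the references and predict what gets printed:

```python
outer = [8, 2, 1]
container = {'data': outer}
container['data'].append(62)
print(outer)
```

Key concept: dict holds reference to list.
Step by step:
`outer = [8, 2, 1]` → outer = [8, 2, 1]
`container = {'data': outer}` → container = {'data': [8, 2, 1]}
`container['data'].append(62)` → outer = [8, 2, 1, 62]; container = {'data': [8, 2, 1, 62]}
`print(outer)` → prints [8, 2, 1, 62]

Answer: [8, 2, 1, 62]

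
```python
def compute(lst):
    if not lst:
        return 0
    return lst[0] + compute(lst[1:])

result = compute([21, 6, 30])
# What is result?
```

21 + 6 + 30 + 0 = 57

Answer: 57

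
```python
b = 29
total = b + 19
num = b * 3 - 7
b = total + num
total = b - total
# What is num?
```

Trace:
`b = 29` → b = 29
`total = b + 19` → total = 48
`num = b * 3 - 7` → num = 80
`b = total + num` → b = 128
`total = b - total` → total = 80
So num = 80

Answer: 80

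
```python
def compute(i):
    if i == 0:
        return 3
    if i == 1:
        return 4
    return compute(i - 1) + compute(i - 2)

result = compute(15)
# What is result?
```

Build up from base cases: compute(0)=3, compute(1)=4, compute(2)=7, compute(3)=11, compute(4)=18, compute(5)=29, compute(6)=47, ..., compute(15)=3571

Answer: 3571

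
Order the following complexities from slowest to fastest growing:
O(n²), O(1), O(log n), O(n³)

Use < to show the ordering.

Ordered by growth rate: O(1) < O(log n) < O(n²) < O(n³)

Answer: O(1) < O(log n) < O(n²) < O(n³)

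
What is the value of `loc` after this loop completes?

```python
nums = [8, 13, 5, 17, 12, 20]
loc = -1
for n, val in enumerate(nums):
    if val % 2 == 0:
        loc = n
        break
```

First even number index in [8, 13, 5, 17, 12, 20]
`loc` takes the values: -1 → 0

Answer: 0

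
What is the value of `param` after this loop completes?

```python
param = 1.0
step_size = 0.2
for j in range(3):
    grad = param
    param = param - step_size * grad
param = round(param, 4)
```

Gradient descent: w = 1.0 * (1 - 0.2)^3
`param` takes the values: 1.0 → 0.8 → 0.64 → 0.512

Answer: 0.512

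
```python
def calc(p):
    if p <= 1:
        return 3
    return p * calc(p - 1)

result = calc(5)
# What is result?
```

calc(5) = 5 * 4 * 3 * 2 * 3 = 360

Answer: 360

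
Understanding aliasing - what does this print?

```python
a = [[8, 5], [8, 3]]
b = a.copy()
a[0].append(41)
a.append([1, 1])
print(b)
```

Key concept: shallow copy with nested lists.
Step by step:
`a = [[8, 5], [8, 3]]` → a = [[8, 5], [8, 3]]
`b = a.copy()` → b = [[8, 5], [8, 3]]
`a[0].append(41)` → a = [[8, 5, 41], [8, 3]]; b = [[8, 5, 41], [8, 3]]
`a.append([1, 1])` → a = [[8, 5, 41], [8, 3], [1, 1]]
`print(b)` → prints [[8, 5, 41], [8, 3]]

Answer: [[8, 5, 41], [8, 3]]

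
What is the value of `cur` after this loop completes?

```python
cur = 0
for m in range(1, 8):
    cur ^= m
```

XOR of 1 to 7
`cur` takes the values: 0 → 1 → 3 → 0 → 4 → 1 → 7 → 0

Answer: 0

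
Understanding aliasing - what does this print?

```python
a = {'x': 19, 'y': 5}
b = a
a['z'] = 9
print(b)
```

Key concept: dict aliasing.
Step by step:
`a = {'x': 19, 'y': 5}` → a = {'x': 19, 'y': 5}
`b = a` → b = {'x': 19, 'y': 5} (same object as a)
`a['z'] = 9` → a = {'x': 19, 'y': 5, 'z': 9} (same object as b); b = {'x': 19, 'y': 5, 'z': 9} (same object as a)
`print(b)` → prints {'x': 19, 'y': 5, 'z': 9}

Answer: {'x': 19, 'y': 5, 'z': 9}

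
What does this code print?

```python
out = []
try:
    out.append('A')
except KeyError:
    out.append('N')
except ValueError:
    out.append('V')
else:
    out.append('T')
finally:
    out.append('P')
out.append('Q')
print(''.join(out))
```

Execution trace: 'A' (try body, no exception) → 'T' (else) → 'P' (finally) → 'Q' (after the try/except). Output: ATPQ

Answer: ATPQ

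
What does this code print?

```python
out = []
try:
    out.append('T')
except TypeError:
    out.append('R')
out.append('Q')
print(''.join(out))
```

Execution trace: 'T' (try body, no exception) → 'Q' (after the try/except). Output: TQ

Answer: TQ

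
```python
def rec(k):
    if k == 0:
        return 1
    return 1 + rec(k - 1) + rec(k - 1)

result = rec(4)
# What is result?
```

rec(k) = 1 + 2·rec(k-1), rec(0)=1. Closed form: (1+1)·2^4 - 1 = 31.

Answer: 31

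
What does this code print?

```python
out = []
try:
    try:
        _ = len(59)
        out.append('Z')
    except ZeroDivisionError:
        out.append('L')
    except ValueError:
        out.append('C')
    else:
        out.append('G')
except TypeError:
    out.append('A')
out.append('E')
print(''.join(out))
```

Execution trace: 'A' (outer except TypeError) → 'E' (after the try/except). Output: AE

Answer: AE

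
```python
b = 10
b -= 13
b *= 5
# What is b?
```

Trace:
`b = 10` → b = 10
`b -= 13` → b = -3
`b *= 5` → b = -15
So b = -15

Answer: -15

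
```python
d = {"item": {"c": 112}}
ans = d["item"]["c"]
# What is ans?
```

Trace:
`d = {"item": {"c": 112}}` → d = {'item': {'c': 112}}
`ans = d["item"]["c"]` → ans = 112
So ans = 112

Answer: 112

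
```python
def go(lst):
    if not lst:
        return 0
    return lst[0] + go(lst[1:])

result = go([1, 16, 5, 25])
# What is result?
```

1 + 16 + 5 + 25 + 0 = 47

Answer: 47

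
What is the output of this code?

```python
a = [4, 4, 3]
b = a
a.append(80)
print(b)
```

Key concept: basic list aliasing.
Step by step:
`a = [4, 4, 3]` → a = [4, 4, 3]
`b = a` → b = [4, 4, 3] (same object as a)
`a.append(80)` → a = [4, 4, 3, 80] (same object as b); b = [4, 4, 3, 80] (same object as a)
`print(b)` → prints [4, 4, 3, 80]

Answer: [4, 4, 3, 80]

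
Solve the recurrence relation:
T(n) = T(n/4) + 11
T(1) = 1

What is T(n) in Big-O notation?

Each step divides n by 4 and adds 11. After log_4(n) steps we reach T(1)=1. So T(n) = 11·log_4(n) + 1 = O(log n).

Answer: O(log n)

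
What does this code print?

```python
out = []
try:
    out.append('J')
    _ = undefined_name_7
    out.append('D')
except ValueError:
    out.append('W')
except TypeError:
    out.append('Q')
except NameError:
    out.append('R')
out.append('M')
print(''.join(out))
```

Execution trace: 'J' (try body) → 'R' (except NameError) → 'M' (after the try/except). Output: JRM

Answer: JRM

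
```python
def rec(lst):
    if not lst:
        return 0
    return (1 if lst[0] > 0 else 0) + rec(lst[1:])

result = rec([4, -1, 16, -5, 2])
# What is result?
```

Count of positive elements in [4, -1, 16, -5, 2] = 3

Answer: 3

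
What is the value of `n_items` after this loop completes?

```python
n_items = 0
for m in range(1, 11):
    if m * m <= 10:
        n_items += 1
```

Count numbers where m² ≤ 10
`n_items` takes the values: 0 → 1 → 2 → 3

Answer: 3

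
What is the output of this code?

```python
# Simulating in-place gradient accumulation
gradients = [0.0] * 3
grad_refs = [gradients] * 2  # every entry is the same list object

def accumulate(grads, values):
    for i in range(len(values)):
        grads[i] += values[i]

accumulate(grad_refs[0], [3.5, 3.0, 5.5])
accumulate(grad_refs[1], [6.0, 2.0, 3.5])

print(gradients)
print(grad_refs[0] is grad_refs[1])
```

Key concept: gradient accumulation aliasing.
Step by step:
`gradients = [0.0] * 3` → gradients = [0.0, 0.0, 0.0]
`grad_refs = [gradients] * 2` → grad_refs = [[0.0, 0.0, 0.0], [0.0, 0.0, 0.0]]
`accumulate(grad_refs[0], [3.5, 3.0, 5.5])` → gradients = [3.5, 3.0, 5.5]; grad_refs = [[3.5, 3.0, 5.5], [3.5, 3.0, 5.5]]
`accumulate(grad_refs[1], [6.0, 2.0, 3.5])` → gradients = [9.5, 5.0, 9.0]; grad_refs = [[9.5, 5.0, 9.0], [9.5, 5.0, 9.0]]
`print(gradients)` → prints [9.5, 5.0, 9.0]
`print(grad_refs[0] is grad_refs[1])` → prints True

Answer:
[9.5, 5.0, 9.0]
True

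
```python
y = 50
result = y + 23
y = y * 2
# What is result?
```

Trace:
`y = 50` → y = 50
`result = y + 23` → result = 73
`y = y * 2` → y = 100
So result = 73

Answer: 73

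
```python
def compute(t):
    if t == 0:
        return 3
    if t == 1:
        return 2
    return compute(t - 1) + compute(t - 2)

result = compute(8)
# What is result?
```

Build up from base cases: compute(0)=3, compute(1)=2, compute(2)=5, compute(3)=7, compute(4)=12, compute(5)=19, compute(6)=31, ..., compute(8)=81

Answer: 81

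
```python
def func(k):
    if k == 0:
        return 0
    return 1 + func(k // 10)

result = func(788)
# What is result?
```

Count of digits of 788: 3

Answer: 3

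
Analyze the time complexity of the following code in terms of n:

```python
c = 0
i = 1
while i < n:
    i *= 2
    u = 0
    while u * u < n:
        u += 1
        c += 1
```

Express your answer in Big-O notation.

Each loop level contributes: log n × √n. Multiplying the contributions gives O(√n log n).

Answer: O(√n log n)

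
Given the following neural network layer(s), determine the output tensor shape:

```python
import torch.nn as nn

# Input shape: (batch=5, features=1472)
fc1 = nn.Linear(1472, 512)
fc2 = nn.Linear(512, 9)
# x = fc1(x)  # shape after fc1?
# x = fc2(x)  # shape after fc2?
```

Input: (5, 1472) -> after fc1: (5, 512) -> Output: (5, 9)

Answer: (5, 9)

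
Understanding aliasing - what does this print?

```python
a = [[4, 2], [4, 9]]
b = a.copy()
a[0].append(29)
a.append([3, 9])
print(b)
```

Key concept: shallow copy with nested lists.
Step by step:
`a = [[4, 2], [4, 9]]` → a = [[4, 2], [4, 9]]
`b = a.copy()` → b = [[4, 2], [4, 9]]
`a[0].append(29)` → a = [[4, 2, 29], [4, 9]]; b = [[4, 2, 29], [4, 9]]
`a.append([3, 9])` → a = [[4, 2, 29], [4, 9], [3, 9]]
`print(b)` → prints [[4, 2, 29], [4, 9]]

Answer: [[4, 2, 29], [4, 9]]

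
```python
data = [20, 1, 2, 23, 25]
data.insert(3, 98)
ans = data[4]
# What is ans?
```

Trace:
`data = [20, 1, 2, 23, 25]` → data = [20, 1, 2, 23, 25]
`data.insert(3, 98)` → data = [20, 1, 2, 98, 23, 25]
`ans = data[4]` → ans = 23
So ans = 23

Answer: 23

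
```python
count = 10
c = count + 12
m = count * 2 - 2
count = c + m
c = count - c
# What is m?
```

Trace:
`count = 10` → count = 10
`c = count + 12` → c = 22
`m = count * 2 - 2` → m = 18
`count = c + m` → count = 40
`c = count - c` → c = 18
So m = 18

Answer: 18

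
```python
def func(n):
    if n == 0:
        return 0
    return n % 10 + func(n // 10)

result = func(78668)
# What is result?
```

Sum of digits of 78668: 8 + 6 + 6 + 8 + 7 = 35

Answer: 35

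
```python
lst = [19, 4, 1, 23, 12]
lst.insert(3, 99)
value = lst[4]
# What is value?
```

Trace:
`lst = [19, 4, 1, 23, 12]` → lst = [19, 4, 1, 23, 12]
`lst.insert(3, 99)` → lst = [19, 4, 1, 99, 23, 12]
`value = lst[4]` → value = 23
So value = 23

Answer: 23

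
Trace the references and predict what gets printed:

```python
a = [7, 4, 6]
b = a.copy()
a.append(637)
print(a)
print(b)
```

Key concept: list.copy() creates independent copy.
Step by step:
`a = [7, 4, 6]` → a = [7, 4, 6]
`b = a.copy()` → b = [7, 4, 6]
`a.append(637)` → a = [7, 4, 6, 637]
`print(a)` → prints [7, 4, 6, 637]
`print(b)` → prints [7, 4, 6]

Answer:
[7, 4, 6, 637]
[7, 4, 6]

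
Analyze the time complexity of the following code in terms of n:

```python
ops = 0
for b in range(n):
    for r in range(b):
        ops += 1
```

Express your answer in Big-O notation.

Each loop level contributes: n × n. Multiplying the contributions gives O(n^2).

Answer: O(n^2)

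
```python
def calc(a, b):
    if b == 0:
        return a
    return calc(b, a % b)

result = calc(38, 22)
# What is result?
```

calc(38, 22) -> calc(22, 16) -> calc(16, 6) -> calc(6, 4) -> calc(4, 2) -> calc(2, 0) -> 2

Answer: 2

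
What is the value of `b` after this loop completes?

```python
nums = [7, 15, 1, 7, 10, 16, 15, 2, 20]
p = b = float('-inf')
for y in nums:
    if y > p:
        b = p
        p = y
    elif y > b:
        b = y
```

Second largest (with repeats) in [7, 15, 1, 7, 10, 16, 15, 2, 20]
`b` takes the values: -inf → 7 → 10 → 15 → 16

Answer: 16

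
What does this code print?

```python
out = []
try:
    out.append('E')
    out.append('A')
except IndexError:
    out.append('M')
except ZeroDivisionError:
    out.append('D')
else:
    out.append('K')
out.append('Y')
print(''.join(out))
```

Execution trace: 'E' (try body) → 'A' (try body, no exception) → 'K' (else) → 'Y' (after the try/except). Output: EAKY

Answer: EAKY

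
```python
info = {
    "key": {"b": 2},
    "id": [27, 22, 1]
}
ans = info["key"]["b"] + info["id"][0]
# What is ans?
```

Trace:
`info = { ...` → info = {'key': {'b': 2}, 'id': [27, 22, 1]}
`ans = info["key"]["b"] + info["id"][0]` → ans = 29
So ans = 29

Answer: 29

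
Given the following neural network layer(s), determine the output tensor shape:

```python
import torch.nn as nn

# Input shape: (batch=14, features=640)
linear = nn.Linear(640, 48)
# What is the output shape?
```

Input: (14, 640) -> Output: (14, 48)

Answer: (14, 48)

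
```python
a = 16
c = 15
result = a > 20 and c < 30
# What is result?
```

Trace:
`a = 16` → a = 16
`c = 15` → c = 15
`result = a > 20 and c < 30` → result = False
So result = False

Answer: False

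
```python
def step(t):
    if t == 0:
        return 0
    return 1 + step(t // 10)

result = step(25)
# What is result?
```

Count of digits of 25: 2

Answer: 2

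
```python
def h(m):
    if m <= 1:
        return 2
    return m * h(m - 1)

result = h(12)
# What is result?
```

h(12) = 12 * 11 * 10 * 9 * 8 * 7 * 6 * 5 * 4 * 3 * 2 * 2 = 958003200

Answer: 958003200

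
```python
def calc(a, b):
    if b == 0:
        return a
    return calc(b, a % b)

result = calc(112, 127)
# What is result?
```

calc(112, 127) -> calc(127, 112) -> calc(112, 15) -> calc(15, 7) -> calc(7, 1) -> calc(1, 0) -> 1

Answer: 1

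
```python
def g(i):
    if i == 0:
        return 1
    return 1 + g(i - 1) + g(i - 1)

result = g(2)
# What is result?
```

g(i) = 1 + 2·g(i-1), g(0)=1. Closed form: (1+1)·2^2 - 1 = 7.

Answer: 7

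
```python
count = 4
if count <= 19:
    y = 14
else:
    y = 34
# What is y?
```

Trace:
`count = 4` → count = 4
`if count <= 19: ...` → count <= 19 is True → y = 14
So y = 14

Answer: 14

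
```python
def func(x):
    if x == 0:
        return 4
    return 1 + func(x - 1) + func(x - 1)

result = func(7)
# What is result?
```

func(x) = 1 + 2·func(x-1), func(0)=4. Closed form: (4+1)·2^7 - 1 = 639.

Answer: 639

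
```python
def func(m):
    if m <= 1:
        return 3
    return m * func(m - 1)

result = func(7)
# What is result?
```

func(7) = 7 * 6 * 5 * 4 * 3 * 2 * 3 = 15120

Answer: 15120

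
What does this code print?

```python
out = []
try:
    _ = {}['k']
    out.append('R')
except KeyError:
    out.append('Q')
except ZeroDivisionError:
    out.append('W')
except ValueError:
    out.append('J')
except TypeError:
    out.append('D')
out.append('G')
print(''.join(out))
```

Execution trace: 'Q' (except KeyError) → 'G' (after the try/except). Output: QG

Answer: QG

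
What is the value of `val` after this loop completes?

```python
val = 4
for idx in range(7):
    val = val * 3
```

Multiply by 3, 7 times: 4 * 3^7 = 8748
`val` takes the values: 4 → 12 → 36 → 108 → 324 → 972 → 2916 → 8748

Answer: 8748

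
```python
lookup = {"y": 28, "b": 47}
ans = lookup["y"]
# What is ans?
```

Trace:
`lookup = {"y": 28, "b": 47}` → lookup = {'y': 28, 'b': 47}
`ans = lookup["y"]` → ans = 28
So ans = 28

Answer: 28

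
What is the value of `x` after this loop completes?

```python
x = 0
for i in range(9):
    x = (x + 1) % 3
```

Increment mod 3, 9 times = 0
`x` takes the values: 0 → 1 → 2 → 0 → 1 → 2 → 0 → 1 → 2 → 0

Answer: 0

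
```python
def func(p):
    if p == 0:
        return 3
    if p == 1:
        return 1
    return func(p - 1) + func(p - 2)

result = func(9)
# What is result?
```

Build up from base cases: func(0)=3, func(1)=1, func(2)=4, func(3)=5, func(4)=9, func(5)=14, func(6)=23, ..., func(9)=97

Answer: 97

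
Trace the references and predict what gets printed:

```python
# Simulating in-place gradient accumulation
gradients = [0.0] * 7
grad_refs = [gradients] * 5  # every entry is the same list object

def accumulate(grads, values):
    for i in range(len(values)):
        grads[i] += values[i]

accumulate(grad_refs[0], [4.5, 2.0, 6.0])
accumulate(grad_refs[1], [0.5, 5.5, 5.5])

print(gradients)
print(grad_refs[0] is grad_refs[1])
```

Key concept: gradient accumulation aliasing.
Step by step:
`gradients = [0.0] * 7` → gradients = [0.0, 0.0, 0.0, 0.0, 0.0, 0.0, 0.0]
`grad_refs = [gradients] * 5` → grad_refs = [[0.0, 0.0, 0.0, 0.0, 0.0, 0.0, 0.0], [0.0, 0.0, 0.0, 0.0, 0.0, 0.0, 0.0], [0.0, 0.0, 0.0, 0.0, 0.0, 0.0, 0.0], [0.0, 0.0, 0.0, 0.0, 0.0, 0.0, 0.0], [0.0, 0.0, 0.0, 0.0, 0.0, 0.0, 0.0]]
`accumulate(grad_refs[0], [4.5, 2.0, 6.0])` → gradients = [4.5, 2.0, 6.0, 0.0, 0.0, 0.0, 0.0]; grad_refs = [[4.5, 2.0, 6.0, 0.0, 0.0, 0.0, 0.0], [4.5, 2.0, 6.0, 0.0, 0.0, 0.0, 0.0], [4.5, 2.0, 6.0, 0.0, 0.0, 0.0, 0.0], [4.5, 2.0, 6.0, 0.0, 0.0, 0.0, 0.0], [4.5, 2.0, 6.0, 0.0, 0.0, 0.0, 0.0]]
`accumulate(grad_refs[1], [0.5, 5.5, 5.5])` → gradients = [5.0, 7.5, 11.5, 0.0, 0.0, 0.0, 0.0]; grad_refs = [[5.0, 7.5, 11.5, 0.0, 0.0, 0.0, 0.0], [5.0, 7.5, 11.5, 0.0, 0.0, 0.0, 0.0], [5.0, 7.5, 11.5, 0.0, 0.0, 0.0, 0.0], [5.0, 7.5, 11.5, 0.0, 0.0, 0.0, 0.0], [5.0, 7.5, 11.5, 0.0, 0.0, 0.0, 0.0]]
`print(gradients)` → prints [5.0, 7.5, 11.5, 0.0, 0.0, 0.0, 0.0]
`print(grad_refs[0] is grad_refs[1])` → prints True

Answer:
[5.0, 7.5, 11.5, 0.0, 0.0, 0.0, 0.0]
True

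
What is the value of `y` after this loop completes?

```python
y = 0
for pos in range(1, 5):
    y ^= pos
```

XOR of 1 to 4
`y` takes the values: 0 → 1 → 3 → 0 → 4

Answer: 4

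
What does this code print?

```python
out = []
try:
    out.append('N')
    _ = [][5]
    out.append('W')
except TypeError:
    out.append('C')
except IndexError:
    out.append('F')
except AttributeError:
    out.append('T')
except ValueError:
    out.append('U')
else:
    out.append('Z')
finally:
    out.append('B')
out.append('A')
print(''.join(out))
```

Execution trace: 'N' (try body) → 'F' (except IndexError) → 'B' (finally) → 'A' (after the try/except). Output: NFBA

Answer: NFBA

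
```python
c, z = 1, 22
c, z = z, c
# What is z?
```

Trace:
`c, z = 1, 22` → c = 1; z = 22
`c, z = z, c` → c = 22; z = 1
So z = 1

Answer: 1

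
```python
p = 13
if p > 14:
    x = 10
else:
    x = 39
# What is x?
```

Trace:
`p = 13` → p = 13
`if p > 14: ...` → p > 14 is False, take else branch → x = 39
So x = 39

Answer: 39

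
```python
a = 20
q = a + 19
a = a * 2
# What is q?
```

Trace:
`a = 20` → a = 20
`q = a + 19` → q = 39
`a = a * 2` → a = 40
So q = 39

Answer: 39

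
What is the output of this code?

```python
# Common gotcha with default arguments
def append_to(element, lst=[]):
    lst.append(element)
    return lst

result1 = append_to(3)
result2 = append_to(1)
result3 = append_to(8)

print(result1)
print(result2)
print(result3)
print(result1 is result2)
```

Key concept: mutable default argument gotcha.
Step by step:
`result1 = append_to(3)` → result1 = [3]
`result2 = append_to(1)` → result1 = [3, 1] (same object as result2); result2 = [3, 1] (same object as result1)
`result3 = append_to(8)` → result1 = [3, 1, 8] (same object as result2, result3); result2 = [3, 1, 8] (same object as result1, result3); result3 = [3, 1, 8] (same object as result1, result2)
`print(result1)` → prints [3, 1, 8]
`print(result2)` → prints [3, 1, 8]
`print(result3)` → prints [3, 1, 8]
`print(result1 is result2)` → prints True

Answer:
[3, 1, 8]
[3, 1, 8]
[3, 1, 8]
True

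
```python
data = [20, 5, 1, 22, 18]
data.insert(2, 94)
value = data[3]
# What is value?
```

Trace:
`data = [20, 5, 1, 22, 18]` → data = [20, 5, 1, 22, 18]
`data.insert(2, 94)` → data = [20, 5, 94, 1, 22, 18]
`value = data[3]` → value = 1
So value = 1

Answer: 1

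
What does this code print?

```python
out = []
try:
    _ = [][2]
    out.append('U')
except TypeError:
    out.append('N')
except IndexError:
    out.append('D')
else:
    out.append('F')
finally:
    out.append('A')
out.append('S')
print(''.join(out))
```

Execution trace: 'D' (except IndexError) → 'A' (finally) → 'S' (after the try/except). Output: DAS

Answer: DAS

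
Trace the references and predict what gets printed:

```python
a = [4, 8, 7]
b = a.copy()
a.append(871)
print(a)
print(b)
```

Key concept: list.copy() creates independent copy.
Step by step:
`a = [4, 8, 7]` → a = [4, 8, 7]
`b = a.copy()` → b = [4, 8, 7]
`a.append(871)` → a = [4, 8, 7, 871]
`print(a)` → prints [4, 8, 7, 871]
`print(b)` → prints [4, 8, 7]

Answer:
[4, 8, 7, 871]
[4, 8, 7]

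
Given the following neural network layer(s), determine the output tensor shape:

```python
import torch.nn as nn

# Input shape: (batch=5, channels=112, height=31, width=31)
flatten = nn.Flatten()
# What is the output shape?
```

Input: (5, 112, 31, 31) -> Output: (5, 107632)

Answer: (5, 107632)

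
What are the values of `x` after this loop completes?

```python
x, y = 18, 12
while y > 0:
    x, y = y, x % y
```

GCD of 18 and 12
`x` takes the values: 18 → 12 → 6

Answer: 6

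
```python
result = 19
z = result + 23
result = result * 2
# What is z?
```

Trace:
`result = 19` → result = 19
`z = result + 23` → z = 42
`result = result * 2` → result = 38
So z = 42

Answer: 42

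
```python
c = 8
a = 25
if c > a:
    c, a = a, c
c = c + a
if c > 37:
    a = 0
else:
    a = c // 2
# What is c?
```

Trace:
`c = 8` → c = 8
`a = 25` → a = 25
`if c > a: ...` → c > a is False → no variable changes
`c = c + a` → c = 33
`if c > 37: ...` → c > 37 is False, take else branch → a = 16
So c = 33

Answer: 33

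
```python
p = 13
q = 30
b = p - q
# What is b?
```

Trace:
`p = 13` → p = 13
`q = 30` → q = 30
`b = p - q` → b = -17
So b = -17

Answer: -17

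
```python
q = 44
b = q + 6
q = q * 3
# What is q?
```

Trace:
`q = 44` → q = 44
`b = q + 6` → b = 50
`q = q * 3` → q = 132
So q = 132

Answer: 132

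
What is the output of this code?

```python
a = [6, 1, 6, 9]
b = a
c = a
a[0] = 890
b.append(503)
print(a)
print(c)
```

Key concept: multiple aliases.
Step by step:
`a = [6, 1, 6, 9]` → a = [6, 1, 6, 9]
`b = a` → b = [6, 1, 6, 9] (same object as a)
`c = a` → c = [6, 1, 6, 9] (same object as a, b)
`a[0] = 890` → a = [890, 1, 6, 9] (same object as b, c); b = [890, 1, 6, 9] (same object as a, c); c = [890, 1, 6, 9] (same object as a, b)
`b.append(503)` → a = [890, 1, 6, 9, 503] (same object as b, c); b = [890, 1, 6, 9, 503] (same object as a, c); c = [890, 1, 6, 9, 503] (same object as a, b)
`print(a)` → prints [890, 1, 6, 9, 503]
`print(c)` → prints [890, 1, 6, 9, 503]

Answer:
[890, 1, 6, 9, 503]
[890, 1, 6, 9, 503]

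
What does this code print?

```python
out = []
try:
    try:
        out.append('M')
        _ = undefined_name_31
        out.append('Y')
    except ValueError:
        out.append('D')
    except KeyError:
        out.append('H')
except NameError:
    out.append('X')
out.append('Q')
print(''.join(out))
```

Execution trace: 'M' (try body) → 'X' (outer except NameError) → 'Q' (after the try/except). Output: MXQ

Answer: MXQ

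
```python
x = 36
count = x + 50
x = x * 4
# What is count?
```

Trace:
`x = 36` → x = 36
`count = x + 50` → count = 86
`x = x * 4` → x = 144
So count = 86

Answer: 86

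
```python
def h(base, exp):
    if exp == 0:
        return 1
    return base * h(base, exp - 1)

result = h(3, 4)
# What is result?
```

h(3, 4) = 3 * 3 * 3 * 3 = 81

Answer: 81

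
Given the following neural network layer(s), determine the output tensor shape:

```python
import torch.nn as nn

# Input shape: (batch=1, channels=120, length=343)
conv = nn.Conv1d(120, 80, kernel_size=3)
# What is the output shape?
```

Input: (1, 120, 343) -> Output: (1, 80, 341)

Answer: (1, 80, 341)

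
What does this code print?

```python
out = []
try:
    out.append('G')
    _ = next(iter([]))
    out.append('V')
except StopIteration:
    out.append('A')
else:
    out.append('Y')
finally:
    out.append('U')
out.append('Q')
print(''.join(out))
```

Execution trace: 'G' (try body) → 'A' (except StopIteration) → 'U' (finally) → 'Q' (after the try/except). Output: GAUQ

Answer: GAUQ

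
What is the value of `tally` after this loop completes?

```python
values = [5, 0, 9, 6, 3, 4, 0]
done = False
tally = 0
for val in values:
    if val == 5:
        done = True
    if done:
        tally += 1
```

Count elements after first 5 in [5, 0, 9, 6, 3, 4, 0]
`tally` takes the values: 0 → 1 → 2 → 3 → 4 → 5 → 6 → 7

Answer: 7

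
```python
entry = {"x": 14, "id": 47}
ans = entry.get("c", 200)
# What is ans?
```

Trace:
`entry = {"x": 14, "id": 47}` → entry = {'x': 14, 'id': 47}
`ans = entry.get("c", 200)` → ans = 200
So ans = 200

Answer: 200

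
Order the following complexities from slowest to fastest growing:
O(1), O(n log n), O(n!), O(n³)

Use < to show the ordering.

Ordered by growth rate: O(1) < O(n log n) < O(n³) < O(n!)

Answer: O(1) < O(n log n) < O(n³) < O(n!)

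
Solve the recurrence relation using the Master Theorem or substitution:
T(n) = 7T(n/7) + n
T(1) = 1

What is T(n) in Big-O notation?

By Master Theorem: a=7, b=7, f(n)=n. Since log_7(7) = 1 and f(n) = Θ(n^1), Case 2 applies. T(n) = O(n log n).

Answer: O(n log n)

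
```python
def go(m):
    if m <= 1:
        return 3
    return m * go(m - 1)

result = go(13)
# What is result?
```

go(13) = 13 * 12 * 11 * 10 * 9 * 8 * 7 * 6 * 5 * 4 * 3 * 2 * 3 = 18681062400

Answer: 18681062400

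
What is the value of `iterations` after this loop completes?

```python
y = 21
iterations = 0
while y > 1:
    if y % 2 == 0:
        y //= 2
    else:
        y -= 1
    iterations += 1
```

Steps to reduce 21 to 1
`iterations` takes the values: 0 → 1 → 2 → 3 → 4 → 5 → 6

Answer: 6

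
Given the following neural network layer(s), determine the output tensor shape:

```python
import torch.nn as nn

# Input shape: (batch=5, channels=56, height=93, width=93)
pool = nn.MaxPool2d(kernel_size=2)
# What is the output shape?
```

Input: (5, 56, 93, 93) -> Output: (5, 56, 46, 46)

Answer: (5, 56, 46, 46)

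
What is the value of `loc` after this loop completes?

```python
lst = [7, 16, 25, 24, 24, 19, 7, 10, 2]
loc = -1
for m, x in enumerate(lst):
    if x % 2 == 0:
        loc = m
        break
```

First even number index in [7, 16, 25, 24, 24, 19, 7, 10, 2]
`loc` takes the values: -1 → 1

Answer: 1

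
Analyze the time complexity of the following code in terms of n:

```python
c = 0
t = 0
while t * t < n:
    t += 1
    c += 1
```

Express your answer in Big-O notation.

Each loop level contributes: √n. Multiplying the contributions gives O(√n).

Answer: O(√n)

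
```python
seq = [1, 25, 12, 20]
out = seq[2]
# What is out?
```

Trace:
`seq = [1, 25, 12, 20]` → seq = [1, 25, 12, 20]
`out = seq[2]` → out = 12
So out = 12

Answer: 12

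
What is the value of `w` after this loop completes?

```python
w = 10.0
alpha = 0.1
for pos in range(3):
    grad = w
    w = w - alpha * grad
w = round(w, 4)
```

Gradient descent: w = 10.0 * (1 - 0.1)^3
`w` takes the values: 10.0 → 9.0 → 8.1 → 7.29

Answer: 7.29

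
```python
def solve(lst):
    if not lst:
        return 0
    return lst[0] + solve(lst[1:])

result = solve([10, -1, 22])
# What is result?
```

10 + (-1) + 22 + 0 = 31

Answer: 31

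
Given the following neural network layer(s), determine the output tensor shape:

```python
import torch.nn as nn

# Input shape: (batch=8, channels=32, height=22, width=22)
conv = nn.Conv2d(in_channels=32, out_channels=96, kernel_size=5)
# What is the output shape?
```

Input: (8, 32, 22, 22) -> Output: (8, 96, 18, 18)

Answer: (8, 96, 18, 18)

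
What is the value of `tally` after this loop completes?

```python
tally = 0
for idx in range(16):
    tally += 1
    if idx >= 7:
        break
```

Loop breaks when idx reaches 7, tally is 8
`tally` takes the values: 0 → 1 → 2 → 3 → 4 → 5 → 6 → 7 → 8

Answer: 8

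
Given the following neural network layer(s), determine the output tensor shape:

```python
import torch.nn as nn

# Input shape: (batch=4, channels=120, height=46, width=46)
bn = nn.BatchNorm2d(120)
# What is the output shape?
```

Input: (4, 120, 46, 46) -> Output: (4, 120, 46, 46)

Answer: (4, 120, 46, 46)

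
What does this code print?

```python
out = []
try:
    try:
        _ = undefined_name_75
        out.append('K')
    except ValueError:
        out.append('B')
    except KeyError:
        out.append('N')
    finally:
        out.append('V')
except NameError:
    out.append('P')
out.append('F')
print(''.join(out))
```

Execution trace: 'V' (finally) → 'P' (outer except NameError) → 'F' (after the try/except). Output: VPF

Answer: VPF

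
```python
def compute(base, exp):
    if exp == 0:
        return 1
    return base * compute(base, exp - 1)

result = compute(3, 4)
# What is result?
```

compute(3, 4) = 3 * 3 * 3 * 3 = 81

Answer: 81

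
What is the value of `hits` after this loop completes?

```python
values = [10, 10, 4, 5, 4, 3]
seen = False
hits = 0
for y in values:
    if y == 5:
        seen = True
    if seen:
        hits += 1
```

Count elements after first 5 in [10, 10, 4, 5, 4, 3]
`hits` takes the values: 0 → 1 → 2 → 3

Answer: 3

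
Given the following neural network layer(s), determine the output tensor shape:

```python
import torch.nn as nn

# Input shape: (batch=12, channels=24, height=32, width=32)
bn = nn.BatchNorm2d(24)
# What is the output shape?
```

Input: (12, 24, 32, 32) -> Output: (12, 24, 32, 32)

Answer: (12, 24, 32, 32)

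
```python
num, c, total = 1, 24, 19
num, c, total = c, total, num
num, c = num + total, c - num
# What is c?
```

Trace:
`num, c, total = 1, 24, 19` → num = 1; c = 24; total = 19
`num, c, total = c, total, num` → num = 24; c = 19; total = 1
`num, c = num + total, c - num` → num = 25; c = -5
So c = -5

Answer: -5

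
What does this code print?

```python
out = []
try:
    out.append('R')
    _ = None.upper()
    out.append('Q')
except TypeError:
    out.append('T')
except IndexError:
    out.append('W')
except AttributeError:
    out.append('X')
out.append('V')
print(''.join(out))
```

Execution trace: 'R' (try body) → 'X' (except AttributeError) → 'V' (after the try/except). Output: RXV

Answer: RXV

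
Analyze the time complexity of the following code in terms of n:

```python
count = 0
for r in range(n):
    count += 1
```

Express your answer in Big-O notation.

Each loop level contributes: n. Multiplying the contributions gives O(n).

Answer: O(n)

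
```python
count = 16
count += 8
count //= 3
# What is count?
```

Trace:
`count = 16` → count = 16
`count += 8` → count = 24
`count //= 3` → count = 8
So count = 8

Answer: 8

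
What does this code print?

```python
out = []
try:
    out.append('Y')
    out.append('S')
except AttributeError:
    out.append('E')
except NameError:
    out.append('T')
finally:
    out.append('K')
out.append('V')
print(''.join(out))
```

Execution trace: 'Y' (try body) → 'S' (try body, no exception) → 'K' (finally) → 'V' (after the try/except). Output: YSKV

Answer: YSKV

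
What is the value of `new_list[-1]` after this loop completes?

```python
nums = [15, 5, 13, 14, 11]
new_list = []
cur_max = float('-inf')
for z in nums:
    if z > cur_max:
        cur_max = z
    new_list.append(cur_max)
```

Running max ends at 15
`new_list` takes the values: [] → [15] → [15, 15] → [15, 15, 15] → [15, 15, 15, 15] → [15, 15, 15, 15, 15]
So `new_list[-1]` = 15

Answer: 15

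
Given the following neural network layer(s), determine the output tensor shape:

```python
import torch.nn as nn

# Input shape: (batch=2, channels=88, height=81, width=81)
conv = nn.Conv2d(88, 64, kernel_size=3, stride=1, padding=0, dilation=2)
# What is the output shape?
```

Input: (2, 88, 81, 81) -> Output: (2, 64, 77, 77)

Answer: (2, 64, 77, 77)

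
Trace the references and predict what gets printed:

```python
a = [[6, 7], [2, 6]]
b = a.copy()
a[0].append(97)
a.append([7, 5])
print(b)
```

Key concept: shallow copy with nested lists.
Step by step:
`a = [[6, 7], [2, 6]]` → a = [[6, 7], [2, 6]]
`b = a.copy()` → b = [[6, 7], [2, 6]]
`a[0].append(97)` → a = [[6, 7, 97], [2, 6]]; b = [[6, 7, 97], [2, 6]]
`a.append([7, 5])` → a = [[6, 7, 97], [2, 6], [7, 5]]
`print(b)` → prints [[6, 7, 97], [2, 6]]

Answer: [[6, 7, 97], [2, 6]]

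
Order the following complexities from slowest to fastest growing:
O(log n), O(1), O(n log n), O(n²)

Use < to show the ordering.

Ordered by growth rate: O(1) < O(log n) < O(n log n) < O(n²)

Answer: O(1) < O(log n) < O(n log n) < O(n²)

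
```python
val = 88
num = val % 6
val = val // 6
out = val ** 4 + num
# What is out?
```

Trace:
`val = 88` → val = 88
`num = val % 6` → num = 4
`val = val // 6` → val = 14
`out = val ** 4 + num` → out = 38420
So out = 38420

Answer: 38420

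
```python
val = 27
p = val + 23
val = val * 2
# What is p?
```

Trace:
`val = 27` → val = 27
`p = val + 23` → p = 50
`val = val * 2` → val = 54
So p = 50

Answer: 50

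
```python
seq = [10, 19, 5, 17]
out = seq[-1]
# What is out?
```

Trace:
`seq = [10, 19, 5, 17]` → seq = [10, 19, 5, 17]
`out = seq[-1]` → out = 17
So out = 17

Answer: 17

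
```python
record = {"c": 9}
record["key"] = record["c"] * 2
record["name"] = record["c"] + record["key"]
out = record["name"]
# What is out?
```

Trace:
`record = {"c": 9}` → record = {'c': 9}
`record["key"] = record["c"] * 2` → record = {'c': 9, 'key': 18}
`record["name"] = record["c"] + record["key"]` → record = {'c': 9, 'key': 18, 'name': 27}
`out = record["name"]` → out = 27
So out = 27

Answer: 27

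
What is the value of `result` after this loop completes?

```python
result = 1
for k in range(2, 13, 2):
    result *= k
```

Product of even numbers 2 to 12
`result` takes the values: 1 → 2 → 8 → 48 → 384 → 3840 → 46080

Answer: 46080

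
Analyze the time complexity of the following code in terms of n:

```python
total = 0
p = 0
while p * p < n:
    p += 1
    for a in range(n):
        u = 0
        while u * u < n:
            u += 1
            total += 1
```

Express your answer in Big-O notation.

Each loop level contributes: √n × n × √n. Multiplying the contributions gives O(n^2).

Answer: O(n^2)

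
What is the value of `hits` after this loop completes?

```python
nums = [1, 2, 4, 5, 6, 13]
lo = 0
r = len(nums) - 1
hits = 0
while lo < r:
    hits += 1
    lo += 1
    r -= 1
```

Iterations until pointers meet (list length 6)
`hits` takes the values: 0 → 1 → 2 → 3

Answer: 3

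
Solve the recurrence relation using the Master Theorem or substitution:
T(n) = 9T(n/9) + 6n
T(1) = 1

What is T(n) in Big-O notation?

By Master Theorem: a=9, b=9, f(n)=6n. Since log_9(9) = 1 and f(n) = Θ(n^1), Case 2 applies. T(n) = O(n log n).

Answer: O(n log n)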